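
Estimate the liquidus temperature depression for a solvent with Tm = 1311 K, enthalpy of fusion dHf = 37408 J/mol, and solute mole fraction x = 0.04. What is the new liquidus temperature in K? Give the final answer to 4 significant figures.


dT = R*Tm^2*x / dHf
dT = 8.314 * 1311^2 * 0.04 / 37408
dT = 15.2796 K
T_new = 1311 - 15.2796 = 1296 K


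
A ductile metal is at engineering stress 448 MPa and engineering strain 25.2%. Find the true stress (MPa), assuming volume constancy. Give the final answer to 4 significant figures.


sigma_true = sigma_eng * (1 + epsilon_eng)
sigma_true = 448 * (1 + 0.252)
sigma_true = 560.9 MPa


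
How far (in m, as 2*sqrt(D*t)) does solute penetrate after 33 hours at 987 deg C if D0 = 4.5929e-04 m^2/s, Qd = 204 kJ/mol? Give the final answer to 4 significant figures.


Step 1: D = D0 * exp(-Qd/(R*T))
T = 1260.15 K
D = 4.5929e-04 * exp(-204e3 / (8.314 * 1260.15)) = 1.60602e-12 m^2/s
Step 2: L = 2*sqrt(D*t)
t = 33 h = 118800 s
L = 2*sqrt(1.60602e-12 * 118800) = 8.736e-04 m


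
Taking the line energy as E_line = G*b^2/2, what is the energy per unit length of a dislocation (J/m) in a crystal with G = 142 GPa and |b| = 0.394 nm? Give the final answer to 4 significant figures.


E = G*b^2/2
b = 0.394 nm = 3.94e-10 m
G = 142 GPa = 1.42e+11 Pa
E = 0.5 * 1.42e+11 * (3.94e-10)^2
E = 1.102e-08 J/m


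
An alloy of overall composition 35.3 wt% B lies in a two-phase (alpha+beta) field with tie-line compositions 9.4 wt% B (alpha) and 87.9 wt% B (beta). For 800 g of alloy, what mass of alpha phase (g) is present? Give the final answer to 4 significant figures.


f_alpha = (C_beta - C0) / (C_beta - C_alpha)
f_alpha = (87.9 - 35.3) / (87.9 - 9.4) = 0.670064
m_alpha = f_alpha * m_total = 0.670064 * 800 = 536.1 g


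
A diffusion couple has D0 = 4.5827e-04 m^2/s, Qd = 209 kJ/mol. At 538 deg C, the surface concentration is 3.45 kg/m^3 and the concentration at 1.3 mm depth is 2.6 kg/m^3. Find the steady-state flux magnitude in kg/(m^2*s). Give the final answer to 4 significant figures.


Step 1: D = D0 * exp(-Qd/(R*T))
T = 538 + 273.15 = 811.15 K
D = 4.5827e-04 * exp(-209e3 / (8.314 * 811.15)) = 1.5919e-17 m^2/s
Step 2: J = D * (C1 - C2) / dx
J = 1.5919e-17 * (3.45 - 2.6) / 1.3e-03
J = 1.041e-14 kg/(m^2*s)


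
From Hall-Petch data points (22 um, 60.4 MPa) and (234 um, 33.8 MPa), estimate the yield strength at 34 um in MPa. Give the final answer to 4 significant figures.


sigma_y = sigma0 + k / sqrt(d)
1/sqrt(d1) = 1/sqrt(2.2e-05) = 213.201;  1/sqrt(d2) = 65.372
k = (sigma1 - sigma2) / (1/sqrt(d1) - 1/sqrt(d2)) = (60.4 - 33.8) / (213.201 - 65.372) = 0.179938 MPa*m^0.5
sigma0 = sigma1 - k/sqrt(d1) = 60.4 - 0.179938*213.201 = 22.0371 MPa
sigma_y(d3) = 22.0371 + 0.179938 / sqrt(3.4e-05) = 52.9 MPa


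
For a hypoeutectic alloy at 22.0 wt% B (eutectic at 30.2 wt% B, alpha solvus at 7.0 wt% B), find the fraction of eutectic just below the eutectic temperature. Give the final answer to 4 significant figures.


f_primary = (C_e - C0) / (C_e - C_alpha_max)
f_primary = (30.2 - 22.0) / (30.2 - 7.0)
f_primary = 0.353448
f_eutectic = 1 - 0.353448 = 0.6466


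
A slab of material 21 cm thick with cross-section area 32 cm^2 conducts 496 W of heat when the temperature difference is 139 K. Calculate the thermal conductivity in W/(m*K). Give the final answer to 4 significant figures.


k = Q*L / (A*dT)
L = 0.21 m, A = 3.2e-03 m^2
k = 496 * 0.21 / (3.2e-03 * 139)
k = 234.2 W/(m*K)


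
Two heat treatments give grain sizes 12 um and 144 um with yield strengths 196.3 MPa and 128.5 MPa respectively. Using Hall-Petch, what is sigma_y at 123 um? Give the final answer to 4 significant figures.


sigma_y = sigma0 + k / sqrt(d)
1/sqrt(d1) = 1/sqrt(1.2e-05) = 288.675;  1/sqrt(d2) = 83.3333
k = (sigma1 - sigma2) / (1/sqrt(d1) - 1/sqrt(d2)) = (196.3 - 128.5) / (288.675 - 83.3333) = 0.330181 MPa*m^0.5
sigma0 = sigma1 - k/sqrt(d1) = 196.3 - 0.330181*288.675 = 100.985 MPa
sigma_y(d3) = 100.985 + 0.330181 / sqrt(1.23e-04) = 130.8 MPa


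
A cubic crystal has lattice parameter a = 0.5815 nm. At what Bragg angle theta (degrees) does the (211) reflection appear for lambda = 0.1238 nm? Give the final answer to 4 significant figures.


d = a / sqrt(h^2+k^2+l^2)
d = 0.5815 / sqrt(6) = 0.237396 nm
lambda = 2*d*sin(theta)  =>  sin(theta) = lambda / (2*d)
sin(theta) = 0.1238 / (2 * 0.237396) = 0.260745
theta = 15.11 deg


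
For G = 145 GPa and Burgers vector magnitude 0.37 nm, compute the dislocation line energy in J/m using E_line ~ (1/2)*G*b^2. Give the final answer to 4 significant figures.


E = G*b^2/2
b = 0.37 nm = 3.7e-10 m
G = 145 GPa = 1.45e+11 Pa
E = 0.5 * 1.45e+11 * (3.7e-10)^2
E = 9.925e-09 J/m


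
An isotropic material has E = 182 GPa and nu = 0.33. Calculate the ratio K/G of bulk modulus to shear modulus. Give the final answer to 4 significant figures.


G = E / (2*(1+nu))
G = 182 / (2*(1+0.33)) = 68.4211 GPa
K = E / (3*(1-2*nu))
K = 182 / (3*(1-2*0.33)) = 178.431 GPa
K/G = 178.431 / 68.4211 = 2.608


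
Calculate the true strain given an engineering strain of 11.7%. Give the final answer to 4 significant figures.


epsilon_true = ln(1 + epsilon_eng)
epsilon_true = ln(1 + 0.117)
epsilon_true = 0.1106


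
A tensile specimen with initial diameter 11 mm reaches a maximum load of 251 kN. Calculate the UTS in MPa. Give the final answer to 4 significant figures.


A0 = pi*(d/2)^2 = pi*(11/2)^2 = 95.0332 mm^2
UTS = F_max / A0 = 251*1000 / 95.0332
UTS = 2641 MPa


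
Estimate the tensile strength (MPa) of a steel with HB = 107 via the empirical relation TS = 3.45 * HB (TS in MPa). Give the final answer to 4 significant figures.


TS (MPa) = 3.45 * HB
TS = 3.45 * 107
TS = 369.2 MPa


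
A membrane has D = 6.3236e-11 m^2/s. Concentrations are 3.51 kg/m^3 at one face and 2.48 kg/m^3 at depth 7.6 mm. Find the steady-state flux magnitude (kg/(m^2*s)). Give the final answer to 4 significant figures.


J = -D * (dC/dx) = D * (C1 - C2) / dx
J = 6.3236e-11 * (3.51 - 2.48) / 7.6e-03
J = 8.57e-09 kg/(m^2*s)


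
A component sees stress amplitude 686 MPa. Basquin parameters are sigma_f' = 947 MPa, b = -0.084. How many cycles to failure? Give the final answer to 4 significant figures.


sigma_a = sigma_f' * (2*Nf)^b
2*Nf = (sigma_a / sigma_f')^(1/b)
2*Nf = (686 / 947)^(1/-0.084)
2*Nf = 46.4488
Nf = 23.22 cycles


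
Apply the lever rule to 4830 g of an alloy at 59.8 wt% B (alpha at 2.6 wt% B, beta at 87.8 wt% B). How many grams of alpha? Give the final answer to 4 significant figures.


f_alpha = (C_beta - C0) / (C_beta - C_alpha)
f_alpha = (87.8 - 59.8) / (87.8 - 2.6) = 0.328638
m_alpha = f_alpha * m_total = 0.328638 * 4830 = 1587 g


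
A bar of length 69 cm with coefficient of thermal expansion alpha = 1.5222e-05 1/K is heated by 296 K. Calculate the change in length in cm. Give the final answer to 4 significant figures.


dL = L0 * alpha * dT
dL = 69 * 1.5222e-05 * 296
dL = 0.3109 cm


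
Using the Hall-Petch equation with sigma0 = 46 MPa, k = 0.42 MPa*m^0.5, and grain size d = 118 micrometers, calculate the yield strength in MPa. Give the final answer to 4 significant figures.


sigma_y = sigma0 + k / sqrt(d)
d = 118 um = 1.18e-04 m
sigma_y = 46 + 0.42 / sqrt(1.18e-04)
sigma_y = 84.66 MPa


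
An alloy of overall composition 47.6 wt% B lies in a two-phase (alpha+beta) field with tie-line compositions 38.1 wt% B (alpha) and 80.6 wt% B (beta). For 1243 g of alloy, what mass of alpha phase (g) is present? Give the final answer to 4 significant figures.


f_alpha = (C_beta - C0) / (C_beta - C_alpha)
f_alpha = (80.6 - 47.6) / (80.6 - 38.1) = 0.776471
m_alpha = f_alpha * m_total = 0.776471 * 1243 = 965.2 g


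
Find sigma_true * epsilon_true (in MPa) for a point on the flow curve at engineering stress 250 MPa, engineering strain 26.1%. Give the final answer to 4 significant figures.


sigma_true = sigma_eng * (1 + epsilon_eng)
sigma_true = 250 * (1 + 0.261) = 315.25 MPa
epsilon_true = ln(1 + epsilon_eng)
epsilon_true = ln(1 + 0.261) = 0.231905
sigma_true * epsilon_true = 315.25 * 0.231905 = 73.11 MPa


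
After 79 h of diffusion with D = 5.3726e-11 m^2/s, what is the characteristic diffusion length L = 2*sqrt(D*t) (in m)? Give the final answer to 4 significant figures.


t = 79 hr = 284400 s
Diffusion length = 2*sqrt(D*t)
= 2*sqrt(5.3726e-11 * 284400)
= 7.818e-03 m


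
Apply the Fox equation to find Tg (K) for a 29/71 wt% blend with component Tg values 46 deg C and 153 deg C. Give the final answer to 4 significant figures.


1/Tg = w1/Tg1 + w2/Tg2 (in Kelvin)
Tg1 = 319.15 K, Tg2 = 426.15 K
1/Tg = 0.29/319.15 + 0.71/426.15
Tg = 388.4 K


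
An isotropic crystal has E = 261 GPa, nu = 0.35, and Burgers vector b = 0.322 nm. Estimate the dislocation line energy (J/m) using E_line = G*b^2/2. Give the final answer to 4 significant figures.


Step 1: G = E / (2*(1+nu))
G = 261 / (2*(1+0.35)) = 96.6667 GPa = 9.66667e+10 Pa
Step 2: E_line = G*b^2/2
b = 0.322 nm = 3.22e-10 m
E_line = 0.5 * 9.66667e+10 * (3.22e-10)^2 = 5.011e-09 J/m


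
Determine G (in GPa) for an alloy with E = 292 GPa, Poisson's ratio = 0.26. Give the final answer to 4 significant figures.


G = E / (2*(1+nu))
G = 292 / (2*(1+0.26))
G = 115.9 GPa


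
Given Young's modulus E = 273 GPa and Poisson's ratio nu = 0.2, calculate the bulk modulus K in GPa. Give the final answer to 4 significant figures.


K = E / (3*(1-2*nu))
K = 273 / (3*(1-2*0.2))
K = 151.7 GPa


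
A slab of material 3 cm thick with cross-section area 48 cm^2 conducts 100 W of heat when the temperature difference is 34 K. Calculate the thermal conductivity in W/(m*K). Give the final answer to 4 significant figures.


k = Q*L / (A*dT)
L = 0.03 m, A = 4.8e-03 m^2
k = 100 * 0.03 / (4.8e-03 * 34)
k = 18.38 W/(m*K)


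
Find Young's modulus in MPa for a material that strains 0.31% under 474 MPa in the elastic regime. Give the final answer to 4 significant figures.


E = sigma / epsilon
epsilon = 0.31% = 3.1e-03
E = 474 / 3.1e-03
E = 152900 MPa


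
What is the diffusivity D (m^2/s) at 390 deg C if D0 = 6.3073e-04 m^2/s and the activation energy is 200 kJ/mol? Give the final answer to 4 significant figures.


D = D0 * exp(-Qd / (R*T))
T = 663.15 K
D = 6.3073e-04 * exp(-200e3 / (8.314 * 663.15))
D = 1.111e-19 m^2/s


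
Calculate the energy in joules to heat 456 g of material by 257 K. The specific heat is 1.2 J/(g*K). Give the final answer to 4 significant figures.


Q = m * cp * dT
Q = 456 * 1.2 * 257
Q = 140600 J


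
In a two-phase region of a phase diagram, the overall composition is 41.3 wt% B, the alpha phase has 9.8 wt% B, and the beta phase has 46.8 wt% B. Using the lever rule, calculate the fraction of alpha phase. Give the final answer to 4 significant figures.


f_alpha = (C_beta - C0) / (C_beta - C_alpha)
f_alpha = (46.8 - 41.3) / (46.8 - 9.8)
f_alpha = 0.1486


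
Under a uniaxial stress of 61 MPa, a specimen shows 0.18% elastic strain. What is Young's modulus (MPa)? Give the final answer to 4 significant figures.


E = sigma / epsilon
epsilon = 0.18% = 1.8e-03
E = 61 / 1.8e-03
E = 33890 MPa


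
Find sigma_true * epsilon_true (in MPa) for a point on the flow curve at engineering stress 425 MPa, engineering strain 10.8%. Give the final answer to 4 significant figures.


sigma_true = sigma_eng * (1 + epsilon_eng)
sigma_true = 425 * (1 + 0.108) = 470.9 MPa
epsilon_true = ln(1 + epsilon_eng)
epsilon_true = ln(1 + 0.108) = 0.102557
sigma_true * epsilon_true = 470.9 * 0.102557 = 48.29 MPa


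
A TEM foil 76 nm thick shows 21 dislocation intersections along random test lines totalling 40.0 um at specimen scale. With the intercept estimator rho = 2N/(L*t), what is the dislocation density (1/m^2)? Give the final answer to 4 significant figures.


rho = 2N / (L * t)
L = 40.0 um = 4e-05 m, t = 76 nm = 7.6e-08 m
rho = 2 * 21 / (4e-05 * 7.6e-08)
rho = 1.382e+13 1/m^2


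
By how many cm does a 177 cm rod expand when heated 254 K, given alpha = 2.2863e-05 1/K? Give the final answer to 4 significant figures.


dL = L0 * alpha * dT
dL = 177 * 2.2863e-05 * 254
dL = 1.028 cm


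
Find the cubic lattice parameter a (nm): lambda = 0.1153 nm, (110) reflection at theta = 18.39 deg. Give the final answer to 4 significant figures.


d = lambda / (2*sin(theta))
d = 0.1153 / (2*sin(18.39 deg))
d = 0.182735 nm
a = d * sqrt(h^2+k^2+l^2) = 0.182735 * sqrt(2)
a = 0.2584 nm


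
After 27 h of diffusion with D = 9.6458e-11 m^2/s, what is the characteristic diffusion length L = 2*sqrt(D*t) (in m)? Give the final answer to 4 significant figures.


t = 27 hr = 97200 s
Diffusion length = 2*sqrt(D*t)
= 2*sqrt(9.6458e-11 * 97200)
= 6.124e-03 m


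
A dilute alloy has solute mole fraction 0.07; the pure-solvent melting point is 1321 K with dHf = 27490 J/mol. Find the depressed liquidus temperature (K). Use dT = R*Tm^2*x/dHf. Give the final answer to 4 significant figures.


dT = R*Tm^2*x / dHf
dT = 8.314 * 1321^2 * 0.07 / 27490
dT = 36.9436 K
T_new = 1321 - 36.9436 = 1284 K


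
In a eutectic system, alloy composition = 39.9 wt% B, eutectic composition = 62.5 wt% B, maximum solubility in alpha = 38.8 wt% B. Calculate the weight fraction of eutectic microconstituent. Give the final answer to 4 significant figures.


f_primary = (C_e - C0) / (C_e - C_alpha_max)
f_primary = (62.5 - 39.9) / (62.5 - 38.8)
f_primary = 0.953586
f_eutectic = 1 - 0.953586 = 0.04641


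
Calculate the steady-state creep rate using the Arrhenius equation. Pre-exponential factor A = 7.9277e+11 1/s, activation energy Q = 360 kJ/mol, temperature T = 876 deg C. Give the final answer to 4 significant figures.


rate = A * exp(-Q / (R*T))
T = 876 + 273.15 = 1149.15 K
rate = 7.9277e+11 * exp(-360e3 / (8.314 * 1149.15))
rate = 3.426e-05 1/s


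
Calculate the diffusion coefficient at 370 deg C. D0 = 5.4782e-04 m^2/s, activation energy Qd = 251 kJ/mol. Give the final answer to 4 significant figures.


D = D0 * exp(-Qd / (R*T))
T = 643.15 K
D = 5.4782e-04 * exp(-251e3 / (8.314 * 643.15))
D = 2.251e-24 m^2/s


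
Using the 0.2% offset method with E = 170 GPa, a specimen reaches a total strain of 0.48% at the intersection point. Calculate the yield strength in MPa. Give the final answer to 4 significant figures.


Offset strain = 0.002
Elastic strain at yield = total_strain - offset = 4.8e-03 - 0.002 = 2.8e-03
sigma_y = E * elastic_strain = 170000 * 2.8e-03
sigma_y = 476 MPa


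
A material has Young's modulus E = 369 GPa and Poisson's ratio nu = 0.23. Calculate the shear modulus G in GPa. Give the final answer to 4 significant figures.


G = E / (2*(1+nu))
G = 369 / (2*(1+0.23))
G = 150 GPa


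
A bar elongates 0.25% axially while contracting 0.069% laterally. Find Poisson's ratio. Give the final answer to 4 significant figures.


nu = -epsilon_lat / epsilon_axial
Lateral strain is contraction (negative), so using magnitudes:
nu = 0.069 / 0.25
nu = 0.276


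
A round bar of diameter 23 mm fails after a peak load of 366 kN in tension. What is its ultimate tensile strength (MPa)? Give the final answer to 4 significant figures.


A0 = pi*(d/2)^2 = pi*(23/2)^2 = 415.476 mm^2
UTS = F_max / A0 = 366*1000 / 415.476
UTS = 880.9 MPa


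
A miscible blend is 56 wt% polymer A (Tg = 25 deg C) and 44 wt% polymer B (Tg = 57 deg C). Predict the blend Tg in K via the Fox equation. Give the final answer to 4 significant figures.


1/Tg = w1/Tg1 + w2/Tg2 (in Kelvin)
Tg1 = 298.15 K, Tg2 = 330.15 K
1/Tg = 0.56/298.15 + 0.44/330.15
Tg = 311.4 K


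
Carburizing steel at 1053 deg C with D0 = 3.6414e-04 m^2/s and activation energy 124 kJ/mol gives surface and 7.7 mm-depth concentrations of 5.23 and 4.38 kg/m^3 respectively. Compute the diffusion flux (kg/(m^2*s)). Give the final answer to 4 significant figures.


Step 1: D = D0 * exp(-Qd/(R*T))
T = 1053 + 273.15 = 1326.15 K
D = 3.6414e-04 * exp(-124e3 / (8.314 * 1326.15)) = 4.75288e-09 m^2/s
Step 2: J = D * (C1 - C2) / dx
J = 4.75288e-09 * (5.23 - 4.38) / 7.7e-03
J = 5.247e-07 kg/(m^2*s)


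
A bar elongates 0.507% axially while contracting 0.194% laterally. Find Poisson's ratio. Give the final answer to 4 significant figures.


nu = -epsilon_lat / epsilon_axial
Lateral strain is contraction (negative), so using magnitudes:
nu = 0.194 / 0.507
nu = 0.3826


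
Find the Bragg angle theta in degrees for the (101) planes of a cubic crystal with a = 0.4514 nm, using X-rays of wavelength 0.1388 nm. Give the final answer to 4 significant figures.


d = a / sqrt(h^2+k^2+l^2)
d = 0.4514 / sqrt(2) = 0.319188 nm
lambda = 2*d*sin(theta)  =>  sin(theta) = lambda / (2*d)
sin(theta) = 0.1388 / (2 * 0.319188) = 0.217427
theta = 12.56 deg


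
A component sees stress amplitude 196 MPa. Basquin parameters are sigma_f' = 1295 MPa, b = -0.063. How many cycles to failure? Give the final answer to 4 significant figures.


sigma_a = sigma_f' * (2*Nf)^b
2*Nf = (sigma_a / sigma_f')^(1/b)
2*Nf = (196 / 1295)^(1/-0.063)
2*Nf = 1.03774e+13
Nf = 5.189e+12 cycles


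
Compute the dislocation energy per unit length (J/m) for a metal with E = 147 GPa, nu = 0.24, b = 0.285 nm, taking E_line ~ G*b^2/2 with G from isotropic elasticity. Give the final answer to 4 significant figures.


Step 1: G = E / (2*(1+nu))
G = 147 / (2*(1+0.24)) = 59.2742 GPa = 5.92742e+10 Pa
Step 2: E_line = G*b^2/2
b = 0.285 nm = 2.85e-10 m
E_line = 0.5 * 5.92742e+10 * (2.85e-10)^2 = 2.407e-09 J/m


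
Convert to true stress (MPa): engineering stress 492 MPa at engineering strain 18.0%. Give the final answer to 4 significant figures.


sigma_true = sigma_eng * (1 + epsilon_eng)
sigma_true = 492 * (1 + 0.18)
sigma_true = 580.6 MPa


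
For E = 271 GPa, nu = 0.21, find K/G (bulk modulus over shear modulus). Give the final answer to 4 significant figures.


G = E / (2*(1+nu))
G = 271 / (2*(1+0.21)) = 111.983 GPa
K = E / (3*(1-2*nu))
K = 271 / (3*(1-2*0.21)) = 155.747 GPa
K/G = 155.747 / 111.983 = 1.391


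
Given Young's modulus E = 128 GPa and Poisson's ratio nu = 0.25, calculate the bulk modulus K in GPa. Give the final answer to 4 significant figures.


K = E / (3*(1-2*nu))
K = 128 / (3*(1-2*0.25))
K = 85.33 GPa


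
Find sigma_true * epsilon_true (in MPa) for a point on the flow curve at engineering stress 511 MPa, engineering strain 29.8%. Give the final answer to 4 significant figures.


sigma_true = sigma_eng * (1 + epsilon_eng)
sigma_true = 511 * (1 + 0.298) = 663.278 MPa
epsilon_true = ln(1 + epsilon_eng)
epsilon_true = ln(1 + 0.298) = 0.260825
sigma_true * epsilon_true = 663.278 * 0.260825 = 173 MPa


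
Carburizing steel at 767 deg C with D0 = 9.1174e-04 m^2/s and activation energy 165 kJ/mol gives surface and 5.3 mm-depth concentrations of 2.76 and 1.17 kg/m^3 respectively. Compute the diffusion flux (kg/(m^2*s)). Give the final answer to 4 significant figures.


Step 1: D = D0 * exp(-Qd/(R*T))
T = 767 + 273.15 = 1040.15 K
D = 9.1174e-04 * exp(-165e3 / (8.314 * 1040.15)) = 4.71564e-12 m^2/s
Step 2: J = D * (C1 - C2) / dx
J = 4.71564e-12 * (2.76 - 1.17) / 5.3e-03
J = 1.415e-09 kg/(m^2*s)


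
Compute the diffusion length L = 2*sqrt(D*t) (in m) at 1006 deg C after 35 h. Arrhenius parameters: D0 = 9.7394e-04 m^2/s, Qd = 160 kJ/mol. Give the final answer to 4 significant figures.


Step 1: D = D0 * exp(-Qd/(R*T))
T = 1279.15 K
D = 9.7394e-04 * exp(-160e3 / (8.314 * 1279.15)) = 2.84857e-10 m^2/s
Step 2: L = 2*sqrt(D*t)
t = 35 h = 126000 s
L = 2*sqrt(2.84857e-10 * 126000) = 0.01198 m


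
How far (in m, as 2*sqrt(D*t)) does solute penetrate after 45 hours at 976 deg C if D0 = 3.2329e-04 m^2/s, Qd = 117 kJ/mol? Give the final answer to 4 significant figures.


Step 1: D = D0 * exp(-Qd/(R*T))
T = 1249.15 K
D = 3.2329e-04 * exp(-117e3 / (8.314 * 1249.15)) = 4.13929e-09 m^2/s
Step 2: L = 2*sqrt(D*t)
t = 45 h = 162000 s
L = 2*sqrt(4.13929e-09 * 162000) = 0.05179 m


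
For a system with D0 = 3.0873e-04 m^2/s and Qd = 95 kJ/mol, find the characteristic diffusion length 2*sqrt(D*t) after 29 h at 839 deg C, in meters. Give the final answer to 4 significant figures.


Step 1: D = D0 * exp(-Qd/(R*T))
T = 1112.15 K
D = 3.0873e-04 * exp(-95e3 / (8.314 * 1112.15)) = 1.06544e-08 m^2/s
Step 2: L = 2*sqrt(D*t)
t = 29 h = 104400 s
L = 2*sqrt(1.06544e-08 * 104400) = 0.0667 m


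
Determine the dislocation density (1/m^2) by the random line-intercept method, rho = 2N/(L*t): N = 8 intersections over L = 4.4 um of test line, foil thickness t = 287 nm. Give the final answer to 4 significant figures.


rho = 2N / (L * t)
L = 4.4 um = 4.4e-06 m, t = 287 nm = 2.87e-07 m
rho = 2 * 8 / (4.4e-06 * 2.87e-07)
rho = 1.267e+13 1/m^2


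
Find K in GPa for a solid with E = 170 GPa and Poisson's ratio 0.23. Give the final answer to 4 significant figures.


K = E / (3*(1-2*nu))
K = 170 / (3*(1-2*0.23))
K = 104.9 GPa


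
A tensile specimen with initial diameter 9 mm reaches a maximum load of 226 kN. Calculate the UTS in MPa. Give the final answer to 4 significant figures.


A0 = pi*(d/2)^2 = pi*(9/2)^2 = 63.6173 mm^2
UTS = F_max / A0 = 226*1000 / 63.6173
UTS = 3552 MPa


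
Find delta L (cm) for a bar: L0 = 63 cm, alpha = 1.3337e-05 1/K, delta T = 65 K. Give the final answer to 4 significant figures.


dL = L0 * alpha * dT
dL = 63 * 1.3337e-05 * 65
dL = 0.05462 cm


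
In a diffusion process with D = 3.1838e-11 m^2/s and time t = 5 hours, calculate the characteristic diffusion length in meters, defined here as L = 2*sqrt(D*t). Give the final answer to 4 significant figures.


t = 5 hr = 18000 s
Diffusion length = 2*sqrt(D*t)
= 2*sqrt(3.1838e-11 * 18000)
= 1.514e-03 m


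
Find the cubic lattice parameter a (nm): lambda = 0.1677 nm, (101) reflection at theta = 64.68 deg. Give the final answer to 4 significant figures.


d = lambda / (2*sin(theta))
d = 0.1677 / (2*sin(64.68 deg))
d = 0.0927613 nm
a = d * sqrt(h^2+k^2+l^2) = 0.0927613 * sqrt(2)
a = 0.1312 nm


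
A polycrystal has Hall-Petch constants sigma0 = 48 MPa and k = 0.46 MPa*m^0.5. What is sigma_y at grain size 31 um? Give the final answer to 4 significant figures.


sigma_y = sigma0 + k / sqrt(d)
d = 31 um = 3.1e-05 m
sigma_y = 48 + 0.46 / sqrt(3.1e-05)
sigma_y = 130.6 MPa


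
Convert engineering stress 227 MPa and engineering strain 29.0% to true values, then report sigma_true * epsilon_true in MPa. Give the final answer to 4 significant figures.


sigma_true = sigma_eng * (1 + epsilon_eng)
sigma_true = 227 * (1 + 0.29) = 292.83 MPa
epsilon_true = ln(1 + epsilon_eng)
epsilon_true = ln(1 + 0.29) = 0.254642
sigma_true * epsilon_true = 292.83 * 0.254642 = 74.57 MPa


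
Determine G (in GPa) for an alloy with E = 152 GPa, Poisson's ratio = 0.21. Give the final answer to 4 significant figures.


G = E / (2*(1+nu))
G = 152 / (2*(1+0.21))
G = 62.81 GPa


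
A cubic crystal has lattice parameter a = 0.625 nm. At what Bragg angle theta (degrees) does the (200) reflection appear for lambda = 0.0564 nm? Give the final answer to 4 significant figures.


d = a / sqrt(h^2+k^2+l^2)
d = 0.625 / sqrt(4) = 0.3125 nm
lambda = 2*d*sin(theta)  =>  sin(theta) = lambda / (2*d)
sin(theta) = 0.0564 / (2 * 0.3125) = 0.09024
theta = 5.177 deg


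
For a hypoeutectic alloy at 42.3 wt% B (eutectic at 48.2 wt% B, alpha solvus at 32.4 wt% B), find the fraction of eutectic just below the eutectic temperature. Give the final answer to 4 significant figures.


f_primary = (C_e - C0) / (C_e - C_alpha_max)
f_primary = (48.2 - 42.3) / (48.2 - 32.4)
f_primary = 0.373418
f_eutectic = 1 - 0.373418 = 0.6266


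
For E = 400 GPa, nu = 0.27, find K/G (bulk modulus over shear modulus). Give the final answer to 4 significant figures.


G = E / (2*(1+nu))
G = 400 / (2*(1+0.27)) = 157.48 GPa
K = E / (3*(1-2*nu))
K = 400 / (3*(1-2*0.27)) = 289.855 GPa
K/G = 289.855 / 157.48 = 1.841


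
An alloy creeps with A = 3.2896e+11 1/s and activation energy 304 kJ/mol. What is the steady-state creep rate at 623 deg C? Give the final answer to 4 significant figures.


rate = A * exp(-Q / (R*T))
T = 623 + 273.15 = 896.15 K
rate = 3.2896e+11 * exp(-304e3 / (8.314 * 896.15))
rate = 6.266e-07 1/s


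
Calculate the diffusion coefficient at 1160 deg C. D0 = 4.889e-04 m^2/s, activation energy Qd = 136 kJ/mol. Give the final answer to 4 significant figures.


D = D0 * exp(-Qd / (R*T))
T = 1433.15 K
D = 4.889e-04 * exp(-136e3 / (8.314 * 1433.15))
D = 5.397e-09 m^2/s


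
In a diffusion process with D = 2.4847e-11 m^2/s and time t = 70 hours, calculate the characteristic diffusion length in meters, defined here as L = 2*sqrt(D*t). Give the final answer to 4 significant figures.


t = 70 hr = 252000 s
Diffusion length = 2*sqrt(D*t)
= 2*sqrt(2.4847e-11 * 252000)
= 5.005e-03 m


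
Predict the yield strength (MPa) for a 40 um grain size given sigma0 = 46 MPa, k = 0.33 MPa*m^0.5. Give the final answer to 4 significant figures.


sigma_y = sigma0 + k / sqrt(d)
d = 40 um = 4e-05 m
sigma_y = 46 + 0.33 / sqrt(4e-05)
sigma_y = 98.18 MPa


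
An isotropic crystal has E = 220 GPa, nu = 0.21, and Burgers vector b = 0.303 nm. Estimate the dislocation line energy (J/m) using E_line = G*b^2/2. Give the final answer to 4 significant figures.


Step 1: G = E / (2*(1+nu))
G = 220 / (2*(1+0.21)) = 90.9091 GPa = 9.09091e+10 Pa
Step 2: E_line = G*b^2/2
b = 0.303 nm = 3.03e-10 m
E_line = 0.5 * 9.09091e+10 * (3.03e-10)^2 = 4.173e-09 J/m


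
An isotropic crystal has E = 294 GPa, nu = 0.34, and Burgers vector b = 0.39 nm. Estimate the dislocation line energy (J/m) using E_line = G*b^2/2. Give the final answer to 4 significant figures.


Step 1: G = E / (2*(1+nu))
G = 294 / (2*(1+0.34)) = 109.701 GPa = 1.09701e+11 Pa
Step 2: E_line = G*b^2/2
b = 0.39 nm = 3.9e-10 m
E_line = 0.5 * 1.09701e+11 * (3.9e-10)^2 = 8.343e-09 J/m


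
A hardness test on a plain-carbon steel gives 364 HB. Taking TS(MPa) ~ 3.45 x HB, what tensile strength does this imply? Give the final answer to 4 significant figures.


TS (MPa) = 3.45 * HB
TS = 3.45 * 364
TS = 1256 MPa


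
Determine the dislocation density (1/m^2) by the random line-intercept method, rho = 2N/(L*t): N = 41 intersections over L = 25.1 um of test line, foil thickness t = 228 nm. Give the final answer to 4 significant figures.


rho = 2N / (L * t)
L = 25.1 um = 2.51e-05 m, t = 228 nm = 2.28e-07 m
rho = 2 * 41 / (2.51e-05 * 2.28e-07)
rho = 1.433e+13 1/m^2


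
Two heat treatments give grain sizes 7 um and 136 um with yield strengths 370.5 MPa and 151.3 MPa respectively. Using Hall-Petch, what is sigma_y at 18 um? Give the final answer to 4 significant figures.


sigma_y = sigma0 + k / sqrt(d)
1/sqrt(d1) = 1/sqrt(7e-06) = 377.964;  1/sqrt(d2) = 85.7493
k = (sigma1 - sigma2) / (1/sqrt(d1) - 1/sqrt(d2)) = (370.5 - 151.3) / (377.964 - 85.7493) = 0.750132 MPa*m^0.5
sigma0 = sigma1 - k/sqrt(d1) = 370.5 - 0.750132*377.964 = 86.9767 MPa
sigma_y(d3) = 86.9767 + 0.750132 / sqrt(1.8e-05) = 263.8 MPa


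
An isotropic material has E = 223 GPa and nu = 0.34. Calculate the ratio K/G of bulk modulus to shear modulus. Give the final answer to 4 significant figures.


G = E / (2*(1+nu))
G = 223 / (2*(1+0.34)) = 83.209 GPa
K = E / (3*(1-2*nu))
K = 223 / (3*(1-2*0.34)) = 232.292 GPa
K/G = 232.292 / 83.209 = 2.792


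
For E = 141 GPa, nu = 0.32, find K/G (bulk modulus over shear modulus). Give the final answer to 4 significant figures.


G = E / (2*(1+nu))
G = 141 / (2*(1+0.32)) = 53.4091 GPa
K = E / (3*(1-2*nu))
K = 141 / (3*(1-2*0.32)) = 130.556 GPa
K/G = 130.556 / 53.4091 = 2.444


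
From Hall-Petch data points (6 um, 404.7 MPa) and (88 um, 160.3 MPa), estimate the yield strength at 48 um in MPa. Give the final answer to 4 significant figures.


sigma_y = sigma0 + k / sqrt(d)
1/sqrt(d1) = 1/sqrt(6e-06) = 408.248;  1/sqrt(d2) = 106.6
k = (sigma1 - sigma2) / (1/sqrt(d1) - 1/sqrt(d2)) = (404.7 - 160.3) / (408.248 - 106.6) = 0.810216 MPa*m^0.5
sigma0 = sigma1 - k/sqrt(d1) = 404.7 - 0.810216*408.248 = 73.9307 MPa
sigma_y(d3) = 73.9307 + 0.810216 / sqrt(4.8e-05) = 190.9 MPa


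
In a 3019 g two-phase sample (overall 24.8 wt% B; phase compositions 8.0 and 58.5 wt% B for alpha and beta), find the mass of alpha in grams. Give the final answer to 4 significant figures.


f_alpha = (C_beta - C0) / (C_beta - C_alpha)
f_alpha = (58.5 - 24.8) / (58.5 - 8.0) = 0.667327
m_alpha = f_alpha * m_total = 0.667327 * 3019 = 2015 g


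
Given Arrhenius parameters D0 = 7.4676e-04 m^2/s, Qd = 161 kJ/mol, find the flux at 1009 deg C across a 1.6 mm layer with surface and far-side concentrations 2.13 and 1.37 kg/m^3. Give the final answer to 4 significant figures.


Step 1: D = D0 * exp(-Qd/(R*T))
T = 1009 + 273.15 = 1282.15 K
D = 7.4676e-04 * exp(-161e3 / (8.314 * 1282.15)) = 2.05979e-10 m^2/s
Step 2: J = D * (C1 - C2) / dx
J = 2.05979e-10 * (2.13 - 1.37) / 1.6e-03
J = 9.784e-08 kg/(m^2*s)


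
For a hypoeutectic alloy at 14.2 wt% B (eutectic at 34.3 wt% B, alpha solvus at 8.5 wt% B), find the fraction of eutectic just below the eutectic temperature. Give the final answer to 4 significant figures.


f_primary = (C_e - C0) / (C_e - C_alpha_max)
f_primary = (34.3 - 14.2) / (34.3 - 8.5)
f_primary = 0.77907
f_eutectic = 1 - 0.77907 = 0.2209


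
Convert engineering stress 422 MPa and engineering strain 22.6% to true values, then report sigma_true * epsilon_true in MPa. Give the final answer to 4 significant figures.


sigma_true = sigma_eng * (1 + epsilon_eng)
sigma_true = 422 * (1 + 0.226) = 517.372 MPa
epsilon_true = ln(1 + epsilon_eng)
epsilon_true = ln(1 + 0.226) = 0.203757
sigma_true * epsilon_true = 517.372 * 0.203757 = 105.4 MPa


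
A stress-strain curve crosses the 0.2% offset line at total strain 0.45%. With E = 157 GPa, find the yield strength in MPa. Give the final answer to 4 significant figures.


Offset strain = 0.002
Elastic strain at yield = total_strain - offset = 4.5e-03 - 0.002 = 2.5e-03
sigma_y = E * elastic_strain = 157000 * 2.5e-03
sigma_y = 392.5 MPa


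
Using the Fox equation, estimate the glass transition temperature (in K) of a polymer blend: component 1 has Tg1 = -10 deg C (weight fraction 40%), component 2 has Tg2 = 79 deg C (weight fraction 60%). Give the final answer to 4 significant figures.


1/Tg = w1/Tg1 + w2/Tg2 (in Kelvin)
Tg1 = 263.15 K, Tg2 = 352.15 K
1/Tg = 0.4/263.15 + 0.6/352.15
Tg = 310.2 K


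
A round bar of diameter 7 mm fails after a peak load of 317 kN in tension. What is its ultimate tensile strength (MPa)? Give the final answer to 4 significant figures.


A0 = pi*(d/2)^2 = pi*(7/2)^2 = 38.4845 mm^2
UTS = F_max / A0 = 317*1000 / 38.4845
UTS = 8237 MPa


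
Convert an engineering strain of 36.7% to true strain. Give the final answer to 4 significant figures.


epsilon_true = ln(1 + epsilon_eng)
epsilon_true = ln(1 + 0.367)
epsilon_true = 0.3126


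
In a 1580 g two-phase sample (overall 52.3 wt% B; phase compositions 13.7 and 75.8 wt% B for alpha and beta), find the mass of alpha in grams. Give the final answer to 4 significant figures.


f_alpha = (C_beta - C0) / (C_beta - C_alpha)
f_alpha = (75.8 - 52.3) / (75.8 - 13.7) = 0.378422
m_alpha = f_alpha * m_total = 0.378422 * 1580 = 597.9 g


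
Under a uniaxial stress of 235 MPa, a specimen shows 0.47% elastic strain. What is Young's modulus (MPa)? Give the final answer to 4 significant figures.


E = sigma / epsilon
epsilon = 0.47% = 4.7e-03
E = 235 / 4.7e-03
E = 50000 MPa


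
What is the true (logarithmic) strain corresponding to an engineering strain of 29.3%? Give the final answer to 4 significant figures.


epsilon_true = ln(1 + epsilon_eng)
epsilon_true = ln(1 + 0.293)
epsilon_true = 0.257


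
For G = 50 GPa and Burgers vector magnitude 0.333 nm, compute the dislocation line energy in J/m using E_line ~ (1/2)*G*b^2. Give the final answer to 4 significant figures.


E = G*b^2/2
b = 0.333 nm = 3.33e-10 m
G = 50 GPa = 5e+10 Pa
E = 0.5 * 5e+10 * (3.33e-10)^2
E = 2.772e-09 J/m


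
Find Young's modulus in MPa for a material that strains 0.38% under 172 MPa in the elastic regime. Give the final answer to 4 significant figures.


E = sigma / epsilon
epsilon = 0.38% = 3.8e-03
E = 172 / 3.8e-03
E = 45260 MPa


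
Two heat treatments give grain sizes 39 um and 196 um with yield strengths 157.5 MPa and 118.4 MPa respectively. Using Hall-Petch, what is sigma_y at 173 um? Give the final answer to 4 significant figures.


sigma_y = sigma0 + k / sqrt(d)
1/sqrt(d1) = 1/sqrt(3.9e-05) = 160.128;  1/sqrt(d2) = 71.4286
k = (sigma1 - sigma2) / (1/sqrt(d1) - 1/sqrt(d2)) = (157.5 - 118.4) / (160.128 - 71.4286) = 0.440814 MPa*m^0.5
sigma0 = sigma1 - k/sqrt(d1) = 157.5 - 0.440814*160.128 = 86.9133 MPa
sigma_y(d3) = 86.9133 + 0.440814 / sqrt(1.73e-04) = 120.4 MPa


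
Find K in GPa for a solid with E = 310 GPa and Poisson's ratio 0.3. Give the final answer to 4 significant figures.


K = E / (3*(1-2*nu))
K = 310 / (3*(1-2*0.3))
K = 258.3 GPa


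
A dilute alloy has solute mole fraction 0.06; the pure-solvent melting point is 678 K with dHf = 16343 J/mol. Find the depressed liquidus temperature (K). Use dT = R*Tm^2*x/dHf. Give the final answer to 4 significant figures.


dT = R*Tm^2*x / dHf
dT = 8.314 * 678^2 * 0.06 / 16343
dT = 14.031 K
T_new = 678 - 14.031 = 664 K


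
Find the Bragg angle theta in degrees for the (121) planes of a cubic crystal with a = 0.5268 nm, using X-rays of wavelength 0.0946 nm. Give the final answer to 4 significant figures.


d = a / sqrt(h^2+k^2+l^2)
d = 0.5268 / sqrt(6) = 0.215065 nm
lambda = 2*d*sin(theta)  =>  sin(theta) = lambda / (2*d)
sin(theta) = 0.0946 / (2 * 0.215065) = 0.219933
theta = 12.71 deg


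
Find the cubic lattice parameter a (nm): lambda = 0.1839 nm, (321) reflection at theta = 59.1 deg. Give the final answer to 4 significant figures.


d = lambda / (2*sin(theta))
d = 0.1839 / (2*sin(59.1 deg))
d = 0.10716 nm
a = d * sqrt(h^2+k^2+l^2) = 0.10716 * sqrt(14)
a = 0.401 nm


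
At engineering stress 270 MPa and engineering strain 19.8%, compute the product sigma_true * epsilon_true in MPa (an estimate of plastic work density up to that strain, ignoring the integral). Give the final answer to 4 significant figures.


sigma_true = sigma_eng * (1 + epsilon_eng)
sigma_true = 270 * (1 + 0.198) = 323.46 MPa
epsilon_true = ln(1 + epsilon_eng)
epsilon_true = ln(1 + 0.198) = 0.180653
sigma_true * epsilon_true = 323.46 * 0.180653 = 58.43 MPa


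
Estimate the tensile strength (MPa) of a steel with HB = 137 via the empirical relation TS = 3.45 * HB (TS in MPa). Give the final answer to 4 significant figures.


TS (MPa) = 3.45 * HB
TS = 3.45 * 137
TS = 472.7 MPa


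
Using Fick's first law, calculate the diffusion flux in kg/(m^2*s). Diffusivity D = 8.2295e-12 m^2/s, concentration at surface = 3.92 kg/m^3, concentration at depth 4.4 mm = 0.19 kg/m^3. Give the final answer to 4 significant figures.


J = -D * (dC/dx) = D * (C1 - C2) / dx
J = 8.2295e-12 * (3.92 - 0.19) / 4.4e-03
J = 6.976e-09 kg/(m^2*s)


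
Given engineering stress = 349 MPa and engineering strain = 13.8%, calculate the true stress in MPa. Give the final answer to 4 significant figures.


sigma_true = sigma_eng * (1 + epsilon_eng)
sigma_true = 349 * (1 + 0.138)
sigma_true = 397.2 MPa


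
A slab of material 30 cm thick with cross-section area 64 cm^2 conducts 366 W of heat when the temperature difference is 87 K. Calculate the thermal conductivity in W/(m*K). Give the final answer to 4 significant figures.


k = Q*L / (A*dT)
L = 0.3 m, A = 6.4e-03 m^2
k = 366 * 0.3 / (6.4e-03 * 87)
k = 197.2 W/(m*K)


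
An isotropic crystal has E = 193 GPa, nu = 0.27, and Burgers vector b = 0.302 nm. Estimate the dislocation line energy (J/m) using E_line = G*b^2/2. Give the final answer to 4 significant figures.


Step 1: G = E / (2*(1+nu))
G = 193 / (2*(1+0.27)) = 75.9843 GPa = 7.59843e+10 Pa
Step 2: E_line = G*b^2/2
b = 0.302 nm = 3.02e-10 m
E_line = 0.5 * 7.59843e+10 * (3.02e-10)^2 = 3.465e-09 J/m


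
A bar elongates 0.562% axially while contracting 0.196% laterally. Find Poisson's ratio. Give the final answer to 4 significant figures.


nu = -epsilon_lat / epsilon_axial
Lateral strain is contraction (negative), so using magnitudes:
nu = 0.196 / 0.562
nu = 0.3488


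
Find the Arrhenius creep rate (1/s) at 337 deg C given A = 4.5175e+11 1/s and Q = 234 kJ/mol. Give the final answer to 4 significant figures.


rate = A * exp(-Q / (R*T))
T = 337 + 273.15 = 610.15 K
rate = 4.5175e+11 * exp(-234e3 / (8.314 * 610.15))
rate = 4.184e-09 1/s


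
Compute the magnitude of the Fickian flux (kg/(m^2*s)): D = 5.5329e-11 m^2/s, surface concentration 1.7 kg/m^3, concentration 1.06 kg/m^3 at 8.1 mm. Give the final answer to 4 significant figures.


J = -D * (dC/dx) = D * (C1 - C2) / dx
J = 5.5329e-11 * (1.7 - 1.06) / 8.1e-03
J = 4.372e-09 kg/(m^2*s)


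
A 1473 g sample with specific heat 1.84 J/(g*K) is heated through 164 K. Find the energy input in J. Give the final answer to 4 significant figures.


Q = m * cp * dT
Q = 1473 * 1.84 * 164
Q = 444500 J


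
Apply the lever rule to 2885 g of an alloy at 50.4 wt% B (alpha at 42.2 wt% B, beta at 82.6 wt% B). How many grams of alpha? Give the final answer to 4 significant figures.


f_alpha = (C_beta - C0) / (C_beta - C_alpha)
f_alpha = (82.6 - 50.4) / (82.6 - 42.2) = 0.79703
m_alpha = f_alpha * m_total = 0.79703 * 2885 = 2299 g


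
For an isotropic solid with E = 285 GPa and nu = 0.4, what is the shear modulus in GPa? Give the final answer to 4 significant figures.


G = E / (2*(1+nu))
G = 285 / (2*(1+0.4))
G = 101.8 GPa


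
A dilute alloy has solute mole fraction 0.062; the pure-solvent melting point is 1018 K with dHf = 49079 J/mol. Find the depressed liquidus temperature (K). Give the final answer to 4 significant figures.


dT = R*Tm^2*x / dHf
dT = 8.314 * 1018^2 * 0.062 / 49079
dT = 10.8843 K
T_new = 1018 - 10.8843 = 1007 K


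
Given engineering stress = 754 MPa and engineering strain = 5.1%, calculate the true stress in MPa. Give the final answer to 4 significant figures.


sigma_true = sigma_eng * (1 + epsilon_eng)
sigma_true = 754 * (1 + 0.051)
sigma_true = 792.5 MPa


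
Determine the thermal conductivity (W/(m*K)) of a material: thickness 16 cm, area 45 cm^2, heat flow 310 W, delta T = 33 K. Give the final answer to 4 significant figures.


k = Q*L / (A*dT)
L = 0.16 m, A = 4.5e-03 m^2
k = 310 * 0.16 / (4.5e-03 * 33)
k = 334 W/(m*K)


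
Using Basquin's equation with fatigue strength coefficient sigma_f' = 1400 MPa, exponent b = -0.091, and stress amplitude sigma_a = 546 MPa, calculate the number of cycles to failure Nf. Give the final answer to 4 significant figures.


sigma_a = sigma_f' * (2*Nf)^b
2*Nf = (sigma_a / sigma_f')^(1/b)
2*Nf = (546 / 1400)^(1/-0.091)
2*Nf = 31174.2
Nf = 15590 cycles


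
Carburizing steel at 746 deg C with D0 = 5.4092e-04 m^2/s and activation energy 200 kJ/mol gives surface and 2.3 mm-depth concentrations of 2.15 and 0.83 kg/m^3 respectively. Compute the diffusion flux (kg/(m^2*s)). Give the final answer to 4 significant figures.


Step 1: D = D0 * exp(-Qd/(R*T))
T = 746 + 273.15 = 1019.15 K
D = 5.4092e-04 * exp(-200e3 / (8.314 * 1019.15)) = 3.03483e-14 m^2/s
Step 2: J = D * (C1 - C2) / dx
J = 3.03483e-14 * (2.15 - 0.83) / 2.3e-03
J = 1.742e-11 kg/(m^2*s)


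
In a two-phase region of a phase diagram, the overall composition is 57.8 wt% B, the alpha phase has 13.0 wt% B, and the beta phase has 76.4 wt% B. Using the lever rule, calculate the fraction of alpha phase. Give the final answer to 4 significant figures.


f_alpha = (C_beta - C0) / (C_beta - C_alpha)
f_alpha = (76.4 - 57.8) / (76.4 - 13.0)
f_alpha = 0.2934


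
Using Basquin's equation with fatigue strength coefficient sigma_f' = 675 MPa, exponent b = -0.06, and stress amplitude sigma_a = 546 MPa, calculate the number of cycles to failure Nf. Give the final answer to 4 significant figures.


sigma_a = sigma_f' * (2*Nf)^b
2*Nf = (sigma_a / sigma_f')^(1/b)
2*Nf = (546 / 675)^(1/-0.06)
2*Nf = 34.2914
Nf = 17.15 cycles
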